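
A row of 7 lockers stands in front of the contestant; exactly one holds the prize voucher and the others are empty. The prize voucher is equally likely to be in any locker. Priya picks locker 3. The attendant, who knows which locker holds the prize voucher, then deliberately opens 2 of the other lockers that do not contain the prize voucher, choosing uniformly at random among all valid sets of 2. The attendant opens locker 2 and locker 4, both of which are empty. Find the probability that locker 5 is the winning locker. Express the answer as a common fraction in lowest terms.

3/14

Apply Bayes' rule, conditioning on where the prize voucher actually is.
If it is in any of lockers 1, 5, 6, and 7 (prior 1/7 each): the attendant has 10 equally likely choices, so probability 1/10; weight (1/7)·(1/10) = 1/70 each.
If it is in either of lockers 2 and 4 (prior 1/7 each): that locker was opened and seen not to hold the prize — ruled out; weight (1/7)·0 = 0 each.
If it is in locker 3 (prior 1/7): the attendant has 15 equally likely choices, so probability 1/15; weight (1/7)·(1/15) = 1/105.
The weights sum to 1/15.
So P(the prize voucher in locker 5 | the attendant opened locker 2 and locker 4) = (1/70) / (1/15) = 3/14.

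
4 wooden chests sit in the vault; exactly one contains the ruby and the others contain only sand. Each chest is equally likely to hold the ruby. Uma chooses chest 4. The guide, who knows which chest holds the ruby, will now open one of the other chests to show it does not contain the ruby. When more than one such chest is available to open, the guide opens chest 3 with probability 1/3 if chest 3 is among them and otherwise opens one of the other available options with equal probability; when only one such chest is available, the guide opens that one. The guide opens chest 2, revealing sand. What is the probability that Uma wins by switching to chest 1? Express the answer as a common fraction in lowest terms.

4/9

Consider each possible location of the ruby in turn.
If it is in chest 1 (prior 1/4): chest 3 is available but not opened, probability 2/3; weight (1/4)·(2/3) = 1/6.
If it is in chest 2 (prior 1/4): the guide opened chest 2, so this case is ruled out; weight (1/4)·0 = 0.
If it is in chest 3 (prior 1/4): chest 3 holds the prize so is unavailable; the guide chooses uniformly among the 2 others, probability 1/2; weight (1/4)·(1/2) = 1/8.
If it is in chest 4 (prior 1/4): chest 3 is available but not opened; chest 2 gets probability (1 − 1/3)/2 = 1/3; weight (1/4)·(1/3) = 1/12.
The weights sum to 3/8.
So P(the ruby in chest 1 | the guide opened chest 2) = (1/6) / (3/8) = 4/9.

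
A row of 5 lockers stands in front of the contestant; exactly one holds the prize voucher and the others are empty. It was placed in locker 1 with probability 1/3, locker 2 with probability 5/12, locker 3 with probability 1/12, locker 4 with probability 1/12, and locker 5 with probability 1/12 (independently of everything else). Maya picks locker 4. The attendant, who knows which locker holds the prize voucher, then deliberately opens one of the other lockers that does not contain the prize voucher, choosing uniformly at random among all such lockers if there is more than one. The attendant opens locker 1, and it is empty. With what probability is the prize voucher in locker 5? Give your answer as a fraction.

4/31

Consider each possible location of the prize voucher in turn.
If it is in locker 1 (prior 1/3): the attendant opened locker 1, so this case is ruled out; weight (1/3)·0 = 0.
If it is in locker 2 (prior 5/12): the attendant has 3 equally likely choices, so probability 1/3; weight (5/12)·(1/3) = 5/36.
If it is in either of lockers 3 and 5 (prior 1/12 each): the attendant has 3 equally likely choices, so probability 1/3; weight (1/12)·(1/3) = 1/36 each.
If it is in locker 4 (prior 1/12): the attendant has 4 equally likely choices, so probability 1/4; weight (1/12)·(1/4) = 1/48.
The weights sum to 31/144.
So P(the prize voucher in locker 5 | the attendant opened locker 1) = (1/36) / (31/144) = 4/31.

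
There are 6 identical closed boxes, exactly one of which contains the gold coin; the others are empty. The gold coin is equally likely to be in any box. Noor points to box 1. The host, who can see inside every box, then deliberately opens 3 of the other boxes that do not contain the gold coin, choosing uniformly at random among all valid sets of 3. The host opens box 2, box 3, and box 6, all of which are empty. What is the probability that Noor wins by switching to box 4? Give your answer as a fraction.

5/12

Consider each possible location of the gold coin in turn.
If it is in box 1 (prior 1/6): the host has 10 equally likely choices, so probability 1/10; weight (1/6)·(1/10) = 1/60.
If it is in any of boxes 2, 3, and 6 (prior 1/6 each): that box was opened and seen not to hold the prize — ruled out; weight (1/6)·0 = 0 each.
If it is in either of boxes 4 and 5 (prior 1/6 each): the host has 4 equally likely choices, so probability 1/4; weight (1/6)·(1/4) = 1/24 each.
The weights sum to 1/10.
So P(the gold coin in box 4 | the host opened box 2, box 3, and box 6) = (1/24) / (1/10) = 5/12.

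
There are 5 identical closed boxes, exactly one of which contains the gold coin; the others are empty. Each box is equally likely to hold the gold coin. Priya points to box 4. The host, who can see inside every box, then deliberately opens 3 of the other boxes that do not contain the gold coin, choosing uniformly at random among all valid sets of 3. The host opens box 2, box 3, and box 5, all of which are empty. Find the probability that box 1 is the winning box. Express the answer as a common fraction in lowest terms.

4/5

Consider each possible location of the gold coin in turn.
If it is in box 1 (prior 1/5): the host has no choice, probability 1; weight (1/5)·1 = 1/5.
If it is in any of boxes 2, 3, and 5 (prior 1/5 each): that box was opened and seen not to hold the prize — ruled out; weight (1/5)·0 = 0 each.
If it is in box 4 (prior 1/5): the host has 4 equally likely choices, so probability 1/4; weight (1/5)·(1/4) = 1/20.
The weights sum to 1/4.
So P(the gold coin in box 1 | the host opened box 2, box 3, and box 5) = (1/5) / (1/4) = 4/5.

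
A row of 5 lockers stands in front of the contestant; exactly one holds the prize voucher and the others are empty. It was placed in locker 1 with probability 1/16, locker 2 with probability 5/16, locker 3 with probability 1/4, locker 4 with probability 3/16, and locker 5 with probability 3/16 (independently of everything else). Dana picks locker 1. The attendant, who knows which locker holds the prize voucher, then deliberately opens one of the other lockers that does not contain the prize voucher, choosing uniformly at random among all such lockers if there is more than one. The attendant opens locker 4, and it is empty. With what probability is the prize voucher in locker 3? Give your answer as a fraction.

Condition on the true location of the prize voucher.
If it is in locker 1 (prior 1/16): the attendant has 4 equally likely choices, so probability 1/4; weight (1/16)·(1/4) = 1/64.
If it is in locker 2 (prior 5/16): the attendant has 3 equally likely choices, so probability 1/3; weight (5/16)·(1/3) = 5/48.
If it is in locker 3 (prior 1/4): the attendant has 3 equally likely choices, so probability 1/3; weight (1/4)·(1/3) = 1/12.
If it is in locker 4 (prior 3/16): the attendant opened locker 4, so this case is ruled out; weight (3/16)·0 = 0.
If it is in locker 5 (prior 3/16): the attendant has 3 equally likely choices, so probability 1/3; weight (3/16)·(1/3) = 1/16.
The weights sum to 17/64.
So P(the prize voucher in locker 3 | the attendant opened locker 4) = (1/12) / (17/64) = 16/51.

16/51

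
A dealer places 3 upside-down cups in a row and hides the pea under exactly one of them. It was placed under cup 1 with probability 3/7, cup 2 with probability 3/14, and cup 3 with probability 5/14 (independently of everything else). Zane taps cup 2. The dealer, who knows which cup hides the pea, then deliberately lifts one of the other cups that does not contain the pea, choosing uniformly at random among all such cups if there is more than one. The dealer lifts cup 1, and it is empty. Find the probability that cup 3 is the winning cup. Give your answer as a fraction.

10/13

Consider each possible location of the pea in turn.
If it is under cup 1 (prior 3/7): the dealer opened cup 1, so this case is ruled out; weight (3/7)·0 = 0.
If it is under cup 2 (prior 3/14): the dealer has 2 equally likely choices, so probability 1/2; weight (3/14)·(1/2) = 3/28.
If it is under cup 3 (prior 5/14): the dealer has no choice, probability 1; weight (5/14)·1 = 5/14.
The weights sum to 13/28.
So P(the pea under cup 3 | the dealer opened cup 1) = (5/14) / (13/28) = 10/13.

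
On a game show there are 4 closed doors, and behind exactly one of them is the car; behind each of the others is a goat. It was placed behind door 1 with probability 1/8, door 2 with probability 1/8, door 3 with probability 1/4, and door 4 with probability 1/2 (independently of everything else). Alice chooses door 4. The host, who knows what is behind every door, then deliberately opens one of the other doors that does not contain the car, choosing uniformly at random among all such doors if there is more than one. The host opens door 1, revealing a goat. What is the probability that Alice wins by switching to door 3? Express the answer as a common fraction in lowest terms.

Condition on the true location of the car.
If it is behind door 1 (prior 1/8): the host opened door 1, so this case is ruled out; weight (1/8)·0 = 0.
If it is behind door 2 (prior 1/8): the host has 2 equally likely choices, so probability 1/2; weight (1/8)·(1/2) = 1/16.
If it is behind door 3 (prior 1/4): the host has 2 equally likely choices, so probability 1/2; weight (1/4)·(1/2) = 1/8.
If it is behind door 4 (prior 1/2): the host has 3 equally likely choices, so probability 1/3; weight (1/2)·(1/3) = 1/6.
The weights sum to 17/48.
So P(the car behind door 3 | the host opened door 1) = (1/8) / (17/48) = 6/17.

6/17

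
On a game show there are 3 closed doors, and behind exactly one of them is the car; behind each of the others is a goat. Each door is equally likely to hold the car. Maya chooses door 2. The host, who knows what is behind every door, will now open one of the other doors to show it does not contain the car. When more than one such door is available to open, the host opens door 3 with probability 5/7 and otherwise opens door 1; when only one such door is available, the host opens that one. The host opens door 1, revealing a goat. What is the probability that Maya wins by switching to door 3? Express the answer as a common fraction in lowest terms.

7/9

Condition on the true location of the car.
If it is behind door 1 (prior 1/3): the host opened door 1, so this case is ruled out; weight (1/3)·0 = 0.
If it is behind door 2 (prior 1/3): door 3 is available but not opened, probability 2/7; weight (1/3)·(2/7) = 2/21.
If it is behind door 3 (prior 1/3): only door 1 is available, probability 1; weight (1/3)·1 = 1/3.
The weights sum to 3/7.
So P(the car behind door 3 | the host opened door 1) = (1/3) / (3/7) = 7/9.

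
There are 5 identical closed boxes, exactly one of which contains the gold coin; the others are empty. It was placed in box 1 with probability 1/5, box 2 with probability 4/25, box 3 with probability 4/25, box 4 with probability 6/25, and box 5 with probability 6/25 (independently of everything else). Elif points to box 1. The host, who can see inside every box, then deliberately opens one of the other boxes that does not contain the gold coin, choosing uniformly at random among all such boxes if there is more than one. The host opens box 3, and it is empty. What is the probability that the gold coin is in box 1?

Apply Bayes' rule, conditioning on where the gold coin actually is.
If it is in box 1 (prior 1/5): the host has 4 equally likely choices, so probability 1/4; weight (1/5)·(1/4) = 1/20.
If it is in box 2 (prior 4/25): the host has 3 equally likely choices, so probability 1/3; weight (4/25)·(1/3) = 4/75.
If it is in box 3 (prior 4/25): the host opened box 3, so this case is ruled out; weight (4/25)·0 = 0.
If it is in either of boxes 4 and 5 (prior 6/25 each): the host has 3 equally likely choices, so probability 1/3; weight (6/25)·(1/3) = 2/25 each.
The weights sum to 79/300.
So P(the gold coin in box 1 | the host opened box 3) = (1/20) / (79/300) = 15/79.

15/79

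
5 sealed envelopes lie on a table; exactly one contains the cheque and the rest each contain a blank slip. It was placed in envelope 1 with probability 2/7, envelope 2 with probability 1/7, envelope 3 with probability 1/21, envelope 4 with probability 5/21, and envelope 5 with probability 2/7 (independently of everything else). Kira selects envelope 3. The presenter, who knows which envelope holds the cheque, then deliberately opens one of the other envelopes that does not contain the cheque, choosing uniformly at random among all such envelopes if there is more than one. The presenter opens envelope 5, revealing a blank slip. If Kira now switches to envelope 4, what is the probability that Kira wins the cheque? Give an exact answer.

Apply Bayes' rule, conditioning on where the cheque actually is.
If it is in envelope 1 (prior 2/7): the presenter has 3 equally likely choices, so probability 1/3; weight (2/7)·(1/3) = 2/21.
If it is in envelope 2 (prior 1/7): the presenter has 3 equally likely choices, so probability 1/3; weight (1/7)·(1/3) = 1/21.
If it is in envelope 3 (prior 1/21): the presenter has 4 equally likely choices, so probability 1/4; weight (1/21)·(1/4) = 1/84.
If it is in envelope 4 (prior 5/21): the presenter has 3 equally likely choices, so probability 1/3; weight (5/21)·(1/3) = 5/63.
If it is in envelope 5 (prior 2/7): the presenter opened envelope 5, so this case is ruled out; weight (2/7)·0 = 0.
The weights sum to 59/252.
So P(the cheque in envelope 4 | the presenter opened envelope 5) = (5/63) / (59/252) = 20/59.

20/59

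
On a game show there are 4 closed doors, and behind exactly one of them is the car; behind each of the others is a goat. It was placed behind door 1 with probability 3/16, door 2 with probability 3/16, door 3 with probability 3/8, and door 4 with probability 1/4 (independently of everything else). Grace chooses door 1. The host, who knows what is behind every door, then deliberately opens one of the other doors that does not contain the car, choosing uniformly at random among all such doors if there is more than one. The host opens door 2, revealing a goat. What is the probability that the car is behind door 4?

1/3

Condition on the true location of the car.
If it is behind door 1 (prior 3/16): the host has 3 equally likely choices, so probability 1/3; weight (3/16)·(1/3) = 1/16.
If it is behind door 2 (prior 3/16): the host opened door 2, so this case is ruled out; weight (3/16)·0 = 0.
If it is behind door 3 (prior 3/8): the host has 2 equally likely choices, so probability 1/2; weight (3/8)·(1/2) = 3/16.
If it is behind door 4 (prior 1/4): the host has 2 equally likely choices, so probability 1/2; weight (1/4)·(1/2) = 1/8.
The weights sum to 3/8.
So P(the car behind door 4 | the host opened door 2) = (1/8) / (3/8) = 1/3.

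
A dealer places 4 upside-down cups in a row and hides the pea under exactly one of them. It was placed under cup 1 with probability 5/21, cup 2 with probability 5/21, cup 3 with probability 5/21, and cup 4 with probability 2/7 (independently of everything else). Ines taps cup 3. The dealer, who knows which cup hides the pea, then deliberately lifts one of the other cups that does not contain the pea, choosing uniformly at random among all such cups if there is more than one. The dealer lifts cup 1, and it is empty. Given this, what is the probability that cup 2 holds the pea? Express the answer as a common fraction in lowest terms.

15/43

Apply Bayes' rule, conditioning on where the pea actually is.
If it is under cup 1 (prior 5/21): the dealer opened cup 1, so this case is ruled out; weight (5/21)·0 = 0.
If it is under cup 2 (prior 5/21): the dealer has 2 equally likely choices, so probability 1/2; weight (5/21)·(1/2) = 5/42.
If it is under cup 3 (prior 5/21): the dealer has 3 equally likely choices, so probability 1/3; weight (5/21)·(1/3) = 5/63.
If it is under cup 4 (prior 2/7): the dealer has 2 equally likely choices, so probability 1/2; weight (2/7)·(1/2) = 1/7.
The weights sum to 43/126.
So P(the pea under cup 2 | the dealer opened cup 1) = (5/42) / (43/126) = 15/43.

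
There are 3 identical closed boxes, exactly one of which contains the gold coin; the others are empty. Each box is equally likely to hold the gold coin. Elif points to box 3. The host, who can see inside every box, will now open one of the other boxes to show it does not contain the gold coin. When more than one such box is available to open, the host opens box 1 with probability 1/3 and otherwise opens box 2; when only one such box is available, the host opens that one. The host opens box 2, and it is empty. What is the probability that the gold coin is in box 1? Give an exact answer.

3/5

Apply Bayes' rule, conditioning on where the gold coin actually is.
If it is in box 1 (prior 1/3): only box 2 is available, probability 1; weight (1/3)·1 = 1/3.
If it is in box 2 (prior 1/3): the host opened box 2, so this case is ruled out; weight (1/3)·0 = 0.
If it is in box 3 (prior 1/3): box 1 is available but not opened, probability 2/3; weight (1/3)·(2/3) = 2/9.
The weights sum to 5/9.
So P(the gold coin in box 1 | the host opened box 2) = (1/3) / (5/9) = 3/5.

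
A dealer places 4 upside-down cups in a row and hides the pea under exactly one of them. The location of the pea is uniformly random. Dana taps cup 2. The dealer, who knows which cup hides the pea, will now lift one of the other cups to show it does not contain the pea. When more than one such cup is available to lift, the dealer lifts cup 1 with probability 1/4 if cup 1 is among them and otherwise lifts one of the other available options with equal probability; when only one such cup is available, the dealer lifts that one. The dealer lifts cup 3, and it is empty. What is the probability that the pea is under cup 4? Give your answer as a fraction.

6/13

Apply Bayes' rule, conditioning on where the pea actually is.
If it is under cup 1 (prior 1/4): cup 1 holds the prize so is unavailable; the dealer chooses uniformly among the 2 others, probability 1/2; weight (1/4)·(1/2) = 1/8.
If it is under cup 2 (prior 1/4): cup 1 is available but not opened; cup 3 gets probability (1 − 1/4)/2 = 3/8; weight (1/4)·(3/8) = 3/32.
If it is under cup 3 (prior 1/4): the dealer opened cup 3, so this case is ruled out; weight (1/4)·0 = 0.
If it is under cup 4 (prior 1/4): cup 1 is available but not opened, probability 3/4; weight (1/4)·(3/4) = 3/16.
The weights sum to 13/32.
So P(the pea under cup 4 | the dealer opened cup 3) = (3/16) / (13/32) = 6/13.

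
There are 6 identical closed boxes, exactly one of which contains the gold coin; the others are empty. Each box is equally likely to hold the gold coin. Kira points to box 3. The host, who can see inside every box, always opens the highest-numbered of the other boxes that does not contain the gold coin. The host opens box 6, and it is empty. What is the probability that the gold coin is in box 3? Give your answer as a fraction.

1/5

Condition on the true location of the gold coin.
If it is in any of boxes 1, 2, 3, 4, and 5 (prior 1/6 each): box 6 is the highest-numbered option available, probability 1; weight (1/6)·1 = 1/6 each.
If it is in box 6 (prior 1/6): the host opened box 6, so this case is ruled out; weight (1/6)·0 = 0.
The weights sum to 5/6.
So P(the gold coin in box 3 | the host opened box 6) = (1/6) / (5/6) = 1/5.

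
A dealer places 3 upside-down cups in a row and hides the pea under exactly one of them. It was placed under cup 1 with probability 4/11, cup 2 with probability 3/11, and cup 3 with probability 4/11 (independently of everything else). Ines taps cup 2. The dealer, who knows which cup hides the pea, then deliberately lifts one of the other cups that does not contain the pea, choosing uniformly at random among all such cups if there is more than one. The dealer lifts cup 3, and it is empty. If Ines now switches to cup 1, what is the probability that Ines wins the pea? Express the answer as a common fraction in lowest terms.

Consider each possible location of the pea in turn.
If it is under cup 1 (prior 4/11): the dealer has no choice, probability 1; weight (4/11)·1 = 4/11.
If it is under cup 2 (prior 3/11): the dealer has 2 equally likely choices, so probability 1/2; weight (3/11)·(1/2) = 3/22.
If it is under cup 3 (prior 4/11): the dealer opened cup 3, so this case is ruled out; weight (4/11)·0 = 0.
The weights sum to 1/2.
So P(the pea under cup 1 | the dealer opened cup 3) = (4/11) / (1/2) = 8/11.

8/11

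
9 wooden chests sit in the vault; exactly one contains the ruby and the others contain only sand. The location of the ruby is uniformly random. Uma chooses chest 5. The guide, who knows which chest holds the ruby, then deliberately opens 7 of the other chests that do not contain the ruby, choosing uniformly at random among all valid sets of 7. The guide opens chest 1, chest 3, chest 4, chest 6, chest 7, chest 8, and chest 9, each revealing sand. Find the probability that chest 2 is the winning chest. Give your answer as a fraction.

Apply Bayes' rule, conditioning on where the ruby actually is.
If it is in any of chests 1, 3, 4, 6, 7, 8, and 9 (prior 1/9 each): that chest was opened and seen not to hold the prize — ruled out; weight (1/9)·0 = 0 each.
If it is in chest 2 (prior 1/9): the guide has no choice, probability 1; weight (1/9)·1 = 1/9.
If it is in chest 5 (prior 1/9): the guide has 8 equally likely choices, so probability 1/8; weight (1/9)·(1/8) = 1/72.
The weights sum to 1/8.
So P(the ruby in chest 2 | the guide opened chest 1, chest 3, chest 4, chest 6, chest 7, chest 8, and chest 9) = (1/9) / (1/8) = 8/9.

8/9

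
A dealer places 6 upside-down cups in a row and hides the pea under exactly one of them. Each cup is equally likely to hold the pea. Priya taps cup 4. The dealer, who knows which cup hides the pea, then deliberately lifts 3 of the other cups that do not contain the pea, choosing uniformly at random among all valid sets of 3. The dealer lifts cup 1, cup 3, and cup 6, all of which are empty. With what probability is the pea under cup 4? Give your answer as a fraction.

Apply Bayes' rule, conditioning on where the pea actually is.
If it is under any of cups 1, 3, and 6 (prior 1/6 each): that cup was opened and seen not to hold the prize — ruled out; weight (1/6)·0 = 0 each.
If it is under either of cups 2 and 5 (prior 1/6 each): the dealer has 4 equally likely choices, so probability 1/4; weight (1/6)·(1/4) = 1/24 each.
If it is under cup 4 (prior 1/6): the dealer has 10 equally likely choices, so probability 1/10; weight (1/6)·(1/10) = 1/60.
The weights sum to 1/10.
So P(the pea under cup 4 | the dealer opened cup 1, cup 3, and cup 6) = (1/60) / (1/10) = 1/6.

1/6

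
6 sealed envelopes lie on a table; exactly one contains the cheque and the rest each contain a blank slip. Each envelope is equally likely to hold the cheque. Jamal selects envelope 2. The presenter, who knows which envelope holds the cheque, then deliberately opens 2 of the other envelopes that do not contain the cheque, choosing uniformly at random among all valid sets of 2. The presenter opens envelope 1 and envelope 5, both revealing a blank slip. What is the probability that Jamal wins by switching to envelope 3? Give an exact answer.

Apply Bayes' rule, conditioning on where the cheque actually is.
If it is in either of envelopes 1 and 5 (prior 1/6 each): that envelope was opened and seen not to hold the prize — ruled out; weight (1/6)·0 = 0 each.
If it is in envelope 2 (prior 1/6): the presenter has 10 equally likely choices, so probability 1/10; weight (1/6)·(1/10) = 1/60.
If it is in any of envelopes 3, 4, and 6 (prior 1/6 each): the presenter has 6 equally likely choices, so probability 1/6; weight (1/6)·(1/6) = 1/36 each.
The weights sum to 1/10.
So P(the cheque in envelope 3 | the presenter opened envelope 1 and envelope 5) = (1/36) / (1/10) = 5/18.

5/18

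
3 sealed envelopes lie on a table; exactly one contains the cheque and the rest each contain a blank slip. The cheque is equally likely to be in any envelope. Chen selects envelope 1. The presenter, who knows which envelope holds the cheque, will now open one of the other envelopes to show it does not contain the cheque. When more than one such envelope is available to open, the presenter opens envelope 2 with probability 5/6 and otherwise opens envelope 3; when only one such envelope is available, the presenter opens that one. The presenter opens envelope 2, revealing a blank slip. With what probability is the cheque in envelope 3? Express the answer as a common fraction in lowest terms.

6/11

Condition on the true location of the cheque.
If it is in envelope 1 (prior 1/3): envelope 2 is available, opened with probability 5/6; weight (1/3)·(5/6) = 5/18.
If it is in envelope 2 (prior 1/3): the presenter opened envelope 2, so this case is ruled out; weight (1/3)·0 = 0.
If it is in envelope 3 (prior 1/3): only envelope 2 is available, probability 1; weight (1/3)·1 = 1/3.
The weights sum to 11/18.
So P(the cheque in envelope 3 | the presenter opened envelope 2) = (1/3) / (11/18) = 6/11.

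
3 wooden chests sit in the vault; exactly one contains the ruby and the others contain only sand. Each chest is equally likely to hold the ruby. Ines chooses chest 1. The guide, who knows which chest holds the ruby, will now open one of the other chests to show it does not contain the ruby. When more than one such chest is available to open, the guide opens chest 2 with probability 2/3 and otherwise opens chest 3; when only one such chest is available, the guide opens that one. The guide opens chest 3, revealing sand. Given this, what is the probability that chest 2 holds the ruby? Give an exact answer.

Apply Bayes' rule, conditioning on where the ruby actually is.
If it is in chest 1 (prior 1/3): chest 2 is available but not opened, probability 1/3; weight (1/3)·(1/3) = 1/9.
If it is in chest 2 (prior 1/3): only chest 3 is available, probability 1; weight (1/3)·1 = 1/3.
If it is in chest 3 (prior 1/3): the guide opened chest 3, so this case is ruled out; weight (1/3)·0 = 0.
The weights sum to 4/9.
So P(the ruby in chest 2 | the guide opened chest 3) = (1/3) / (4/9) = 3/4.

3/4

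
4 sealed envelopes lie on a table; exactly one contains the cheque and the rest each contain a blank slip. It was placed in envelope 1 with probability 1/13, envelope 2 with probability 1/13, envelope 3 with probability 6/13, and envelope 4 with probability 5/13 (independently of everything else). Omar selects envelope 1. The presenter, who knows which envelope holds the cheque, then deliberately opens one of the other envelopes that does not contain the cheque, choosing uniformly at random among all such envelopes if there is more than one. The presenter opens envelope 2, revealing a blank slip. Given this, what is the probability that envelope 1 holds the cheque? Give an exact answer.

Apply Bayes' rule, conditioning on where the cheque actually is.
If it is in envelope 1 (prior 1/13): the presenter has 3 equally likely choices, so probability 1/3; weight (1/13)·(1/3) = 1/39.
If it is in envelope 2 (prior 1/13): the presenter opened envelope 2, so this case is ruled out; weight (1/13)·0 = 0.
If it is in envelope 3 (prior 6/13): the presenter has 2 equally likely choices, so probability 1/2; weight (6/13)·(1/2) = 3/13.
If it is in envelope 4 (prior 5/13): the presenter has 2 equally likely choices, so probability 1/2; weight (5/13)·(1/2) = 5/26.
The weights sum to 35/78.
So P(the cheque in envelope 1 | the presenter opened envelope 2) = (1/39) / (35/78) = 2/35.

2/35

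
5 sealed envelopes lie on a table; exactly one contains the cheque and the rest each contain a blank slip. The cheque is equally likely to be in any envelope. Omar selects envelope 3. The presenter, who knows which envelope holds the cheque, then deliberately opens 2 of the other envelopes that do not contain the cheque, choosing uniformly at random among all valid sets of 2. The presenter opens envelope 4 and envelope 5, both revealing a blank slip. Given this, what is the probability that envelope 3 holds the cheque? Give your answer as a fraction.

Apply Bayes' rule, conditioning on where the cheque actually is.
If it is in either of envelopes 1 and 2 (prior 1/5 each): the presenter has 3 equally likely choices, so probability 1/3; weight (1/5)·(1/3) = 1/15 each.
If it is in envelope 3 (prior 1/5): the presenter has 6 equally likely choices, so probability 1/6; weight (1/5)·(1/6) = 1/30.
If it is in either of envelopes 4 and 5 (prior 1/5 each): that envelope was opened and seen not to hold the prize — ruled out; weight (1/5)·0 = 0 each.
The weights sum to 1/6.
So P(the cheque in envelope 3 | the presenter opened envelope 4 and envelope 5) = (1/30) / (1/6) = 1/5.

1/5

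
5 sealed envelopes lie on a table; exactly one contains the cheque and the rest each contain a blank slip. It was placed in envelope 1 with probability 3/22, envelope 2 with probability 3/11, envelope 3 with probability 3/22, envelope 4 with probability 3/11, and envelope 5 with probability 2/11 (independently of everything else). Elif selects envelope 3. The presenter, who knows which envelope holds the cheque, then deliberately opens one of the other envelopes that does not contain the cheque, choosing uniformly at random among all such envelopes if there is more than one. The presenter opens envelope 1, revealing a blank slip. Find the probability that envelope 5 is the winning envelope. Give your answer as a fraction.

16/73

Consider each possible location of the cheque in turn.
If it is in envelope 1 (prior 3/22): the presenter opened envelope 1, so this case is ruled out; weight (3/22)·0 = 0.
If it is in either of envelopes 2 and 4 (prior 3/11 each): the presenter has 3 equally likely choices, so probability 1/3; weight (3/11)·(1/3) = 1/11 each.
If it is in envelope 3 (prior 3/22): the presenter has 4 equally likely choices, so probability 1/4; weight (3/22)·(1/4) = 3/88.
If it is in envelope 5 (prior 2/11): the presenter has 3 equally likely choices, so probability 1/3; weight (2/11)·(1/3) = 2/33.
The weights sum to 73/264.
So P(the cheque in envelope 5 | the presenter opened envelope 1) = (2/33) / (73/264) = 16/73.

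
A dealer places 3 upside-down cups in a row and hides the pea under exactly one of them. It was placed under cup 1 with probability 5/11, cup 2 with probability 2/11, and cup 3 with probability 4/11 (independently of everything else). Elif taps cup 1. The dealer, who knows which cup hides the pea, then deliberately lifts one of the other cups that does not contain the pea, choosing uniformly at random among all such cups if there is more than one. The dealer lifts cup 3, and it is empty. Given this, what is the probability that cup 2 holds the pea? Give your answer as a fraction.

Apply Bayes' rule, conditioning on where the pea actually is.
If it is under cup 1 (prior 5/11): the dealer has 2 equally likely choices, so probability 1/2; weight (5/11)·(1/2) = 5/22.
If it is under cup 2 (prior 2/11): the dealer has no choice, probability 1; weight (2/11)·1 = 2/11.
If it is under cup 3 (prior 4/11): the dealer opened cup 3, so this case is ruled out; weight (4/11)·0 = 0.
The weights sum to 9/22.
So P(the pea under cup 2 | the dealer opened cup 3) = (2/11) / (9/22) = 4/9.

4/9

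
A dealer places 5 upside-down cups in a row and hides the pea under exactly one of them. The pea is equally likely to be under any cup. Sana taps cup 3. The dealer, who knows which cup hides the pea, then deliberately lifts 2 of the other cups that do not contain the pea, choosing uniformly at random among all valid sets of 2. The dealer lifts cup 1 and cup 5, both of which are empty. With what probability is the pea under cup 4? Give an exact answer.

2/5

Apply Bayes' rule, conditioning on where the pea actually is.
If it is under either of cups 1 and 5 (prior 1/5 each): that cup was opened and seen not to hold the prize — ruled out; weight (1/5)·0 = 0 each.
If it is under either of cups 2 and 4 (prior 1/5 each): the dealer has 3 equally likely choices, so probability 1/3; weight (1/5)·(1/3) = 1/15 each.
If it is under cup 3 (prior 1/5): the dealer has 6 equally likely choices, so probability 1/6; weight (1/5)·(1/6) = 1/30.
The weights sum to 1/6.
So P(the pea under cup 4 | the dealer opened cup 1 and cup 5) = (1/15) / (1/6) = 2/5.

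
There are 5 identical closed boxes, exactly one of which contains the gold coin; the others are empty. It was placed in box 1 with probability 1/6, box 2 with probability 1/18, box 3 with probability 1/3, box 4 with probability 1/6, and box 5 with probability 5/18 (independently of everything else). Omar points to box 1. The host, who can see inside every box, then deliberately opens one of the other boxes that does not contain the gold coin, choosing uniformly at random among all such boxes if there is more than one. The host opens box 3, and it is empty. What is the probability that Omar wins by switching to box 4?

Apply Bayes' rule, conditioning on where the gold coin actually is.
If it is in box 1 (prior 1/6): the host has 4 equally likely choices, so probability 1/4; weight (1/6)·(1/4) = 1/24.
If it is in box 2 (prior 1/18): the host has 3 equally likely choices, so probability 1/3; weight (1/18)·(1/3) = 1/54.
If it is in box 3 (prior 1/3): the host opened box 3, so this case is ruled out; weight (1/3)·0 = 0.
If it is in box 4 (prior 1/6): the host has 3 equally likely choices, so probability 1/3; weight (1/6)·(1/3) = 1/18.
If it is in box 5 (prior 5/18): the host has 3 equally likely choices, so probability 1/3; weight (5/18)·(1/3) = 5/54.
The weights sum to 5/24.
So P(the gold coin in box 4 | the host opened box 3) = (1/18) / (5/24) = 4/15.

4/15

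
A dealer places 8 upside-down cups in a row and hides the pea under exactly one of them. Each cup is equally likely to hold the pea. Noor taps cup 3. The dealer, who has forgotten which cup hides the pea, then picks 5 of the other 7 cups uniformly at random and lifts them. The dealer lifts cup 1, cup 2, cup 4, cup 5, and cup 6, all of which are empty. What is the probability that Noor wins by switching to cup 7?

1/3

Consider each possible location of the pea in turn.
If it is under any of cups 1, 2, 4, 5, and 6 (prior 1/8 each): that cup was opened and seen not to hold the prize — ruled out; weight (1/8)·0 = 0 each.
If it is under any of cups 3, 7, and 8 (prior 1/8 each): the dealer picks exactly this set with probability 1/21 regardless, and none is the prize; weight (1/8)·(1/21) = 1/168 each.
The weights sum to 1/56.
So P(the pea under cup 7 | the dealer opened cup 1, cup 2, cup 4, cup 5, and cup 6) = (1/168) / (1/56) = 1/3.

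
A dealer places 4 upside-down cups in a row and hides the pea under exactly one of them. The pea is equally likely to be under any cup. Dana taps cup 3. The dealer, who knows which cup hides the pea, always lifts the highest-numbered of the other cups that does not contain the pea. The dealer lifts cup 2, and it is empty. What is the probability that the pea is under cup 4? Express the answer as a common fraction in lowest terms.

1

Condition on the true location of the pea.
If it is under either of cups 1 and 3 (prior 1/4 each): the dealer would have opened cup 4 instead, probability 0; weight (1/4)·0 = 0 each.
If it is under cup 2 (prior 1/4): the dealer opened cup 2, so this case is ruled out; weight (1/4)·0 = 0.
If it is under cup 4 (prior 1/4): cup 2 is the highest-numbered option available, probability 1; weight (1/4)·1 = 1/4.
The weights sum to 1/4.
So P(the pea under cup 4 | the dealer opened cup 2) = (1/4) / (1/4) = 1.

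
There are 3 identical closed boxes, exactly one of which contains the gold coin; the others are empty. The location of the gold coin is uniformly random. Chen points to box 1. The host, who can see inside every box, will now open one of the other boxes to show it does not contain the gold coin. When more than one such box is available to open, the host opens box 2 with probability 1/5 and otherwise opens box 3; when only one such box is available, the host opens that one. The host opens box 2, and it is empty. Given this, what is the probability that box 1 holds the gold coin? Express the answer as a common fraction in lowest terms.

Consider each possible location of the gold coin in turn.
If it is in box 1 (prior 1/3): box 2 is available, opened with probability 1/5; weight (1/3)·(1/5) = 1/15.
If it is in box 2 (prior 1/3): the host opened box 2, so this case is ruled out; weight (1/3)·0 = 0.
If it is in box 3 (prior 1/3): only box 2 is available, probability 1; weight (1/3)·1 = 1/3.
The weights sum to 2/5.
So P(the gold coin in box 1 | the host opened box 2) = (1/15) / (2/5) = 1/6.

1/6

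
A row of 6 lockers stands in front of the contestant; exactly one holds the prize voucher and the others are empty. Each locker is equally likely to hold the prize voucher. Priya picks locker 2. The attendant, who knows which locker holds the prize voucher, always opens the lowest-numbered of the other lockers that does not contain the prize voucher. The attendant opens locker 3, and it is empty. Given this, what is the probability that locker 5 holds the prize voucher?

Condition on the true location of the prize voucher.
If it is in locker 1 (prior 1/6): locker 3 is the lowest-numbered option available, probability 1; weight (1/6)·1 = 1/6.
If it is in any of lockers 2, 4, 5, and 6 (prior 1/6 each): the attendant would have opened locker 1 instead, probability 0; weight (1/6)·0 = 0 each.
If it is in locker 3 (prior 1/6): the attendant opened locker 3, so this case is ruled out; weight (1/6)·0 = 0.
The weights sum to 1/6.
So P(the prize voucher in locker 5 | the attendant opened locker 3) = 0 / (1/6) = 0.

0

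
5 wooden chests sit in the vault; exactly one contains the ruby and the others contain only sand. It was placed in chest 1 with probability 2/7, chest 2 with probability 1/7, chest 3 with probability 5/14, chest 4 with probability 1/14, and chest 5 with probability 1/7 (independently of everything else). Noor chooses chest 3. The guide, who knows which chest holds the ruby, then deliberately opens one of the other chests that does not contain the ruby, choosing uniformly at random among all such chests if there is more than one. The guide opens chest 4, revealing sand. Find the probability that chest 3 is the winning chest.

15/47

Condition on the true location of the ruby.
If it is in chest 1 (prior 2/7): the guide has 3 equally likely choices, so probability 1/3; weight (2/7)·(1/3) = 2/21.
If it is in either of chests 2 and 5 (prior 1/7 each): the guide has 3 equally likely choices, so probability 1/3; weight (1/7)·(1/3) = 1/21 each.
If it is in chest 3 (prior 5/14): the guide has 4 equally likely choices, so probability 1/4; weight (5/14)·(1/4) = 5/56.
If it is in chest 4 (prior 1/14): the guide opened chest 4, so this case is ruled out; weight (1/14)·0 = 0.
The weights sum to 47/168.
So P(the ruby in chest 3 | the guide opened chest 4) = (5/56) / (47/168) = 15/47.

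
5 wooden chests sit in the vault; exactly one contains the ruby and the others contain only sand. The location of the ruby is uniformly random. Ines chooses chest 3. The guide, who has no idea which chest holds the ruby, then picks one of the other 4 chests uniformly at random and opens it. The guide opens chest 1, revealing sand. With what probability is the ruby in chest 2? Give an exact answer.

1/4

Apply Bayes' rule, conditioning on where the ruby actually is.
If it is in chest 1 (prior 1/5): the guide opened chest 1, so this case is ruled out; weight (1/5)·0 = 0.
If it is in any of chests 2, 3, 4, and 5 (prior 1/5 each): the guide picks chest 1 with probability 1/4 regardless, and it is not the prize; weight (1/5)·(1/4) = 1/20 each.
The weights sum to 1/5.
So P(the ruby in chest 2 | the guide opened chest 1) = (1/20) / (1/5) = 1/4.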